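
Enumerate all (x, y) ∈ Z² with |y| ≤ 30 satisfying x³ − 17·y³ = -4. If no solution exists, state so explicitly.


The equation is x³ - 17y³ = -4. For fixed y, x³ = 17·y³ − 4, so a solution requires the RHS to be a perfect cube.
Strategy: iterate y from -30 to 30, compute RHS = 17·y³ − 4, and check whether it is a (positive or negative) perfect cube.
Check small values of y:
  y = 0: RHS = -4 is not a perfect cube.
  y = 1: RHS = 13 is not a perfect cube.
  y = -1: RHS = -21 is not a perfect cube.
  y = 2: RHS = 132 is not a perfect cube.
  y = -2: RHS = -140 is not a perfect cube.
  y = 3: RHS = 455 is not a perfect cube.
  y = -3: RHS = -463 is not a perfect cube.
Continuing the search up to |y| = 30 finds no solutions either.
No (x, y) in the scanned range satisfies the equation.

No integer solutions with |y| ≤ 30.


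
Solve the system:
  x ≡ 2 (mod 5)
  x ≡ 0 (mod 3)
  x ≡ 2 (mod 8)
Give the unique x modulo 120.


Moduli 5, 3, 8 are pairwise coprime; by CRT there is a unique solution modulo M = 5 · 3 · 8 = 120.
Solve pairwise, accumulating the modulus:
  Start with x ≡ 2 (mod 5).
  Combine with x ≡ 0 (mod 3): since gcd(5, 3) = 1, we get a unique residue mod 15.
    Write x = 2 + 5·t and substitute into x ≡ 0 (mod 3): 5·t ≡ 0 − 2 = -2 (mod 3).
    Reduce coefficients mod 3: 2·t ≡ 1 (mod 3).
    The inverse of 2 mod 3 is 2 (since 2·2 = 4 = 1·3 + 1), so t ≡ 2·1 = 2 ≡ 2 (mod 3).
    Then x = 2 + 5·2 = 12, valid modulo lcm(5, 3) = 15: x ≡ 12 (mod 15).
  Combine with x ≡ 2 (mod 8): since gcd(15, 8) = 1, we get a unique residue mod 120.
    Write x = 12 + 15·t and substitute into x ≡ 2 (mod 8): 15·t ≡ 2 − 12 = -10 (mod 8).
    Reduce coefficients mod 8: 7·t ≡ 6 (mod 8).
    The inverse of 7 mod 8 is 7 (since 7·7 = 49 = 6·8 + 1), so t ≡ 7·6 = 42 ≡ 2 (mod 8).
    Then x = 12 + 15·2 = 42, valid modulo lcm(15, 8) = 120: x ≡ 42 (mod 120).
Verify: 42 mod 5 = 2 ✓, 42 mod 3 = 0 ✓, 42 mod 8 = 2 ✓.

x ≡ 42 (mod 120).


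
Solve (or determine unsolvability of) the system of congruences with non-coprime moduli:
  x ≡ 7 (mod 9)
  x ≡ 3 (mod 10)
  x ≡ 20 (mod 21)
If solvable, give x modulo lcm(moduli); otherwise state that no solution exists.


Moduli 9, 10, 21 are not pairwise coprime, so CRT works modulo lcm(m_i) when all pairwise compatibility conditions hold.
Pairwise compatibility: gcd(m_i, m_j) must divide a_i - a_j for every pair.
Merge one congruence at a time:
  Start: x ≡ 7 (mod 9).
  Combine with x ≡ 3 (mod 10): gcd(9, 10) = 1; 3 - 7 = -4, which IS divisible by 1, so compatible.
    Write x = 7 + 9·t and substitute into x ≡ 3 (mod 10): 9·t ≡ 3 − 7 = -4 (mod 10).
    Reduce coefficients mod 10: 9·t ≡ 6 (mod 10).
    The inverse of 9 mod 10 is 9 (since 9·9 = 81 = 8·10 + 1), so t ≡ 9·6 = 54 ≡ 4 (mod 10).
    Then x = 7 + 9·4 = 43, valid modulo lcm(9, 10) = 90: x ≡ 43 (mod 90).
  Combine with x ≡ 20 (mod 21): gcd(90, 21) = 3, and 20 - 43 = -23 is NOT divisible by 3.
    ⇒ system is inconsistent (no integer solution).

No solution (the system is inconsistent).


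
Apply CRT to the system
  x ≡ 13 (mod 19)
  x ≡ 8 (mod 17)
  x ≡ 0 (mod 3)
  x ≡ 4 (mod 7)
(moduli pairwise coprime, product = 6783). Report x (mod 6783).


Product of moduli M = 19 · 17 · 3 · 7 = 6783.
Merge one congruence at a time:
  Start: x ≡ 13 (mod 19).
  Combine with x ≡ 8 (mod 17); new modulus lcm = 323.
    Write x = 13 + 19·t and substitute into x ≡ 8 (mod 17): 19·t ≡ 8 − 13 = -5 (mod 17).
    Reduce coefficients mod 17: 2·t ≡ 12 (mod 17).
    The inverse of 2 mod 17 is 9 (since 2·9 = 18 = 1·17 + 1), so t ≡ 9·12 = 108 ≡ 6 (mod 17).
    Then x = 13 + 19·6 = 127, valid modulo lcm(19, 17) = 323: x ≡ 127 (mod 323).
  Combine with x ≡ 0 (mod 3); new modulus lcm = 969.
    Write x = 127 + 323·t and substitute into x ≡ 0 (mod 3): 323·t ≡ 0 − 127 = -127 (mod 3).
    Reduce coefficients mod 3: 2·t ≡ 2 (mod 3).
    The inverse of 2 mod 3 is 2 (since 2·2 = 4 = 1·3 + 1), so t ≡ 2·2 = 4 ≡ 1 (mod 3).
    Then x = 127 + 323·1 = 450, valid modulo lcm(323, 3) = 969: x ≡ 450 (mod 969).
  Combine with x ≡ 4 (mod 7); new modulus lcm = 6783.
    Write x = 450 + 969·t and substitute into x ≡ 4 (mod 7): 969·t ≡ 4 − 450 = -446 (mod 7).
    Reduce coefficients mod 7: 3·t ≡ 2 (mod 7).
    The inverse of 3 mod 7 is 5 (since 3·5 = 15 = 2·7 + 1), so t ≡ 5·2 = 10 ≡ 3 (mod 7).
    Then x = 450 + 969·3 = 3357, valid modulo lcm(969, 7) = 6783: x ≡ 3357 (mod 6783).
Verify against each original: 3357 mod 19 = 13, 3357 mod 17 = 8, 3357 mod 3 = 0, 3357 mod 7 = 4.

x ≡ 3357 (mod 6783).


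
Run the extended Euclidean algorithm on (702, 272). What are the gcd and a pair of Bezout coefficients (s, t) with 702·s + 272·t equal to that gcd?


Euclidean algorithm on (702, 272) — divide until remainder is 0:
  702 = 2 · 272 + 158
  272 = 1 · 158 + 114
  158 = 1 · 114 + 44
  114 = 2 · 44 + 26
  44 = 1 · 26 + 18
  26 = 1 · 18 + 8
  18 = 2 · 8 + 2
  8 = 4 · 2 + 0
gcd(702, 272) = 2.
Track Bezout coefficients alongside the remainders: start with r₀ = 702 = a·1 + b·0 (s = 1, t = 0) and r₁ = 272 = a·0 + b·1 (s = 0, t = 1); each new remainder r_{k+1} = r_{k-1} − q_k·r_k inherits s_{k+1} = s_{k-1} − q_k·s_k, t_{k+1} = t_{k-1} − q_k·t_k, so r_k = a·s_k + b·t_k at every step:
  q = 2: r = 158, s = 1 − 2·0 = 1, t = 0 − 2·1 = -2  (check: 702·1 + 272·(-2) = 158)
  q = 1: r = 114, s = 0 − 1·1 = -1, t = 1 − 1·(-2) = 3  (check: 702·(-1) + 272·3 = 114)
  q = 1: r = 44, s = 1 − 1·(-1) = 2, t = -2 − 1·3 = -5  (check: 702·2 + 272·(-5) = 44)
  q = 2: r = 26, s = -1 − 2·2 = -5, t = 3 − 2·(-5) = 13  (check: 702·(-5) + 272·13 = 26)
  q = 1: r = 18, s = 2 − 1·(-5) = 7, t = -5 − 1·13 = -18  (check: 702·7 + 272·(-18) = 18)
  q = 1: r = 8, s = -5 − 1·7 = -12, t = 13 − 1·(-18) = 31  (check: 702·(-12) + 272·31 = 8)
  q = 2: r = 2, s = 7 − 2·(-12) = 31, t = -18 − 2·31 = -80  (check: 702·31 + 272·(-80) = 2)
The row with r = 2 (the gcd) gives the Bezout coefficients s = 31, t = -80.
Result: 702 · (31) + 272 · (-80) = 2.

gcd(702, 272) = 2; s = 31, t = -80 (check: 702·31 + 272·(-80) = 2).


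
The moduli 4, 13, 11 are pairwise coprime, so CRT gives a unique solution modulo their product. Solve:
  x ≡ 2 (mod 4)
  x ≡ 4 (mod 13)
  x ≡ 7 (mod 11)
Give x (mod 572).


Moduli 4, 13, 11 are pairwise coprime; by CRT there is a unique solution modulo M = 4 · 13 · 11 = 572.
Solve pairwise, accumulating the modulus:
  Start with x ≡ 2 (mod 4).
  Combine with x ≡ 4 (mod 13): since gcd(4, 13) = 1, we get a unique residue mod 52.
    Write x = 2 + 4·t and substitute into x ≡ 4 (mod 13): 4·t ≡ 4 − 2 = 2 (mod 13).
    The inverse of 4 mod 13 is 10 (since 4·10 = 40 = 3·13 + 1), so t ≡ 10·2 = 20 ≡ 7 (mod 13).
    Then x = 2 + 4·7 = 30, valid modulo lcm(4, 13) = 52: x ≡ 30 (mod 52).
  Combine with x ≡ 7 (mod 11): since gcd(52, 11) = 1, we get a unique residue mod 572.
    Write x = 30 + 52·t and substitute into x ≡ 7 (mod 11): 52·t ≡ 7 − 30 = -23 (mod 11).
    Reduce coefficients mod 11: 8·t ≡ 10 (mod 11).
    The inverse of 8 mod 11 is 7 (since 8·7 = 56 = 5·11 + 1), so t ≡ 7·10 = 70 ≡ 4 (mod 11).
    Then x = 30 + 52·4 = 238, valid modulo lcm(52, 11) = 572: x ≡ 238 (mod 572).
Verify: 238 mod 4 = 2 ✓, 238 mod 13 = 4 ✓, 238 mod 11 = 7 ✓.

x ≡ 238 (mod 572).


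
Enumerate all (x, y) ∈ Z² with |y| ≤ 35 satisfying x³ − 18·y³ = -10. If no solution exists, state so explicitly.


The equation is x³ - 18y³ = -10. For fixed y, x³ = 18·y³ − 10, so a solution requires the RHS to be a perfect cube.
Strategy: iterate y from -35 to 35, compute RHS = 18·y³ − 10, and check whether it is a (positive or negative) perfect cube.
Check small values of y:
  y = 0: RHS = -10 is not a perfect cube.
  y = 1: RHS = 8 = (2)³ ⇒ x = 2 works.
  y = -1: RHS = -28 is not a perfect cube.
  y = 2: RHS = 134 is not a perfect cube.
  y = -2: RHS = -154 is not a perfect cube.
  y = 3: RHS = 476 is not a perfect cube.
  y = -3: RHS = -496 is not a perfect cube.
Continuing the search up to |y| = 35 finds no further solutions beyond those listed.
Collected solutions: (2, 1).

Solutions (with |y| ≤ 35): (2, 1).


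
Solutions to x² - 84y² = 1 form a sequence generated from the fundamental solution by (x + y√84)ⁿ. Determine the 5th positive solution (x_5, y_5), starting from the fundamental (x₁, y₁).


Step 1: Find the fundamental solution (x₁, y₁) of x² - 84y² = 1.
  Expand √84 as a continued fraction. a₀ = ⌊√84⌋ = 9; iterate m_{k+1} = d_k·a_k − m_k, d_{k+1} = (84 − m_{k+1}²)/d_k, a_{k+1} = ⌊(a₀ + m_{k+1})/d_{k+1}⌋ (starting m₀ = 0, d₀ = 1), with convergents p_k = a_k·p_{k-1} + p_{k-2}, q_k = a_k·q_{k-1} + q_{k-2} (p₋₁ = 1, q₋₁ = 0):
  k = 0: a₀ = 9; p₀/q₀ = 9/1; p₀² − 84·q₀² = 81 − 84 = -3.
  k = 1: m = 9, d = 3, a = ⌊(9 + 9)/3⌋ = 6; p/q = (6·9 + 1)/(6·1 + 0) = 55/6; p² − 84·q² = 3025 − 3024 = 1.
  The first convergent with p² − 84·q² = 1 gives the fundamental solution (x₁, y₁) = (55, 6).
Step 2: Apply the recurrence (x_{n+1}, y_{n+1}) = (x₁x_n + 84y₁y_n, x₁y_n + y₁x_n) repeatedly.
  From (x_1, y_1) = (55, 6): x_2 = 55·55 + 84·6·6 = 6049; y_2 = 55·6 + 6·55 = 660.
  From (x_2, y_2) = (6049, 660): x_3 = 55·6049 + 84·6·660 = 665335; y_3 = 55·660 + 6·6049 = 72594.
  From (x_3, y_3) = (665335, 72594): x_4 = 55·665335 + 84·6·72594 = 73180801; y_4 = 55·72594 + 6·665335 = 7984680.
  From (x_4, y_4) = (73180801, 7984680): x_5 = 55·73180801 + 84·6·7984680 = 8049222775; y_5 = 55·7984680 + 6·73180801 = 878242206.
Step 3: Verify x_5² - 84·y_5² = 64789987281578700625 - 64789987281578700624 = 1 (should be 1). ✓

(x_1, y_1) = (55, 6); (x_5, y_5) = (8049222775, 878242206).


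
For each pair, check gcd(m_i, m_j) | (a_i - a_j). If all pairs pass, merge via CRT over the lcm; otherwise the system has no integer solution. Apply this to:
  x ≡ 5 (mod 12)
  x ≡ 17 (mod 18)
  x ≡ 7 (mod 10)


Moduli 12, 18, 10 are not pairwise coprime, so CRT works modulo lcm(m_i) when all pairwise compatibility conditions hold.
Pairwise compatibility: gcd(m_i, m_j) must divide a_i - a_j for every pair.
Merge one congruence at a time:
  Start: x ≡ 5 (mod 12).
  Combine with x ≡ 17 (mod 18): gcd(12, 18) = 6; 17 - 5 = 12, which IS divisible by 6, so compatible.
    Write x = 5 + 12·t and substitute into x ≡ 17 (mod 18): 12·t ≡ 17 − 5 = 12 (mod 18).
    Divide the congruence (and modulus) by g = 6: 2·t ≡ 2 (mod 3).
    The inverse of 2 mod 3 is 2 (since 2·2 = 4 = 1·3 + 1), so t ≡ 2·2 = 4 ≡ 1 (mod 3).
    Then x = 5 + 12·1 = 17, valid modulo lcm(12, 18) = 36: x ≡ 17 (mod 36).
  Combine with x ≡ 7 (mod 10): gcd(36, 10) = 2; 7 - 17 = -10, which IS divisible by 2, so compatible.
    Write x = 17 + 36·t and substitute into x ≡ 7 (mod 10): 36·t ≡ 7 − 17 = -10 (mod 10).
    Divide the congruence (and modulus) by g = 2: 18·t ≡ -5 (mod 5).
    Reduce coefficients mod 5: 3·t ≡ 0 (mod 5).
    The inverse of 3 mod 5 is 2 (since 3·2 = 6 = 1·5 + 1), so t ≡ 2·0 = 0 ≡ 0 (mod 5).
    Then x = 17 + 36·0 = 17, valid modulo lcm(36, 10) = 180: x ≡ 17 (mod 180).
Verify: 17 mod 12 = 5, 17 mod 18 = 17, 17 mod 10 = 7.

x ≡ 17 (mod 180).


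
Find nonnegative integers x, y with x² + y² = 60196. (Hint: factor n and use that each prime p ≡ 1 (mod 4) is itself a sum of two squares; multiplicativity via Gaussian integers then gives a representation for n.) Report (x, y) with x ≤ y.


Step 1: Factor n = 60196 = 2^2 · 101 · 149.
Step 2: Check the mod-4 condition on each prime factor: 2 = 2 (special); 101 ≡ 1 (mod 4), exponent 1; 149 ≡ 1 (mod 4), exponent 1.
All primes ≡ 3 (mod 4) appear to even exponent (or don't appear), so by the two-squares theorem n IS expressible as a sum of two squares.
Step 3: Build a representation. Group n = k² · m with k = 2 and m = 101 · 149 = 15049 (a product of primes ≡ 1 (mod 4)); a representation of m scales to one of n via (k·x)² + (k·y)² = k²(x² + y²). Each prime p ≡ 1 (mod 4) is itself a sum of two squares; find a² by testing p − a² for a perfect square:
  101: 101 − 1² = 100 = 10² ⇒ 101 = 1² + 10².
  149: 149 − 1² = 148, 149 − 2² = 145, 149 − 3² = 140, 149 − 4² = 133, 149 − 5² = 124, 149 − 6² = 113, 149 − 7² = 100 = 10² ⇒ 149 = 7² + 10².
  Combine using the Brahmagupta–Fibonacci identity (a² + b²)(c² + d²) = (ac − bd)² + (ad + bc)² = (ac + bd)² + (ad − bc)²:
  101 · 149 = 15049: from (1² + 10²)(7² + 10²), take (1·7 − 10·10, 1·10 + 10·7) = (7 − 100, 10 + 70) = (-93, 80); dropping signs (only squares matter) gives (93, 80); check 93² + 80² = 8649 + 6400 = 15049 ✓.
  Scale by k = 2: (2·93, 2·80) = (186, 160).
Step 4: Order so x ≤ y and verify: 160² + 186² = 25600 + 34596 = 60196 = n. ✓

n = 60196 = 160² + 186² (one valid representation with x ≤ y).


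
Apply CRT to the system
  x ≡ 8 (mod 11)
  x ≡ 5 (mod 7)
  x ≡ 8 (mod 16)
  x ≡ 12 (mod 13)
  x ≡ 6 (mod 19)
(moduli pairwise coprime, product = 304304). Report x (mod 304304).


Product of moduli M = 11 · 7 · 16 · 13 · 19 = 304304.
Merge one congruence at a time:
  Start: x ≡ 8 (mod 11).
  Combine with x ≡ 5 (mod 7); new modulus lcm = 77.
    Write x = 8 + 11·t and substitute into x ≡ 5 (mod 7): 11·t ≡ 5 − 8 = -3 (mod 7).
    Reduce coefficients mod 7: 4·t ≡ 4 (mod 7).
    The inverse of 4 mod 7 is 2 (since 4·2 = 8 = 1·7 + 1), so t ≡ 2·4 = 8 ≡ 1 (mod 7).
    Then x = 8 + 11·1 = 19, valid modulo lcm(11, 7) = 77: x ≡ 19 (mod 77).
  Combine with x ≡ 8 (mod 16); new modulus lcm = 1232.
    Write x = 19 + 77·t and substitute into x ≡ 8 (mod 16): 77·t ≡ 8 − 19 = -11 (mod 16).
    Reduce coefficients mod 16: 13·t ≡ 5 (mod 16).
    The inverse of 13 mod 16 is 5 (since 13·5 = 65 = 4·16 + 1), so t ≡ 5·5 = 25 ≡ 9 (mod 16).
    Then x = 19 + 77·9 = 712, valid modulo lcm(77, 16) = 1232: x ≡ 712 (mod 1232).
  Combine with x ≡ 12 (mod 13); new modulus lcm = 16016.
    Write x = 712 + 1232·t and substitute into x ≡ 12 (mod 13): 1232·t ≡ 12 − 712 = -700 (mod 13).
    Reduce coefficients mod 13: 10·t ≡ 2 (mod 13).
    The inverse of 10 mod 13 is 4 (since 10·4 = 40 = 3·13 + 1), so t ≡ 4·2 = 8 ≡ 8 (mod 13).
    Then x = 712 + 1232·8 = 10568, valid modulo lcm(1232, 13) = 16016: x ≡ 10568 (mod 16016).
  Combine with x ≡ 6 (mod 19); new modulus lcm = 304304.
    Write x = 10568 + 16016·t and substitute into x ≡ 6 (mod 19): 16016·t ≡ 6 − 10568 = -10562 (mod 19).
    Reduce coefficients mod 19: 18·t ≡ 2 (mod 19).
    The inverse of 18 mod 19 is 18 (since 18·18 = 324 = 17·19 + 1), so t ≡ 18·2 = 36 ≡ 17 (mod 19).
    Then x = 10568 + 16016·17 = 282840, valid modulo lcm(16016, 19) = 304304: x ≡ 282840 (mod 304304).
Verify against each original: 282840 mod 11 = 8, 282840 mod 7 = 5, 282840 mod 16 = 8, 282840 mod 13 = 12, 282840 mod 19 = 6.

x ≡ 282840 (mod 304304).


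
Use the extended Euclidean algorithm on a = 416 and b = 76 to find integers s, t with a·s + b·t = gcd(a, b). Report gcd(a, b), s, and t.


Euclidean algorithm on (416, 76) — divide until remainder is 0:
  416 = 5 · 76 + 36
  76 = 2 · 36 + 4
  36 = 9 · 4 + 0
gcd(416, 76) = 4.
Track Bezout coefficients alongside the remainders: start with r₀ = 416 = a·1 + b·0 (s = 1, t = 0) and r₁ = 76 = a·0 + b·1 (s = 0, t = 1); each new remainder r_{k+1} = r_{k-1} − q_k·r_k inherits s_{k+1} = s_{k-1} − q_k·s_k, t_{k+1} = t_{k-1} − q_k·t_k, so r_k = a·s_k + b·t_k at every step:
  q = 5: r = 36, s = 1 − 5·0 = 1, t = 0 − 5·1 = -5  (check: 416·1 + 76·(-5) = 36)
  q = 2: r = 4, s = 0 − 2·1 = -2, t = 1 − 2·(-5) = 11  (check: 416·(-2) + 76·11 = 4)
The row with r = 4 (the gcd) gives the Bezout coefficients s = -2, t = 11.
Result: 416 · (-2) + 76 · (11) = 4.

gcd(416, 76) = 4; s = -2, t = 11 (check: 416·(-2) + 76·11 = 4).


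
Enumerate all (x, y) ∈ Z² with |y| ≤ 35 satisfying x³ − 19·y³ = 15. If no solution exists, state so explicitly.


The equation is x³ - 19y³ = 15. For fixed y, x³ = 19·y³ + 15, so a solution requires the RHS to be a perfect cube.
Strategy: iterate y from -35 to 35, compute RHS = 19·y³ + 15, and check whether it is a (positive or negative) perfect cube.
Check small values of y:
  y = 0: RHS = 15 is not a perfect cube.
  y = 1: RHS = 34 is not a perfect cube.
  y = -1: RHS = -4 is not a perfect cube.
  y = 2: RHS = 167 is not a perfect cube.
  y = -2: RHS = -137 is not a perfect cube.
  y = 3: RHS = 528 is not a perfect cube.
  y = -3: RHS = -498 is not a perfect cube.
Continuing the search up to |y| = 35 finds no solutions either.
No (x, y) in the scanned range satisfies the equation.

No integer solutions with |y| ≤ 35.


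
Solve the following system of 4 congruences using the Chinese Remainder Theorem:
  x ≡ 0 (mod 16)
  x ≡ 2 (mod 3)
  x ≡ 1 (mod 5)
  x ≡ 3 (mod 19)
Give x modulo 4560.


Product of moduli M = 16 · 3 · 5 · 19 = 4560.
Merge one congruence at a time:
  Start: x ≡ 0 (mod 16).
  Combine with x ≡ 2 (mod 3); new modulus lcm = 48.
    Write x = 0 + 16·t and substitute into x ≡ 2 (mod 3): 16·t ≡ 2 − 0 = 2 (mod 3).
    Reduce coefficients mod 3: 1·t ≡ 2 (mod 3).
    So t ≡ 2 (mod 3).
    Then x = 0 + 16·2 = 32, valid modulo lcm(16, 3) = 48: x ≡ 32 (mod 48).
  Combine with x ≡ 1 (mod 5); new modulus lcm = 240.
    Write x = 32 + 48·t and substitute into x ≡ 1 (mod 5): 48·t ≡ 1 − 32 = -31 (mod 5).
    Reduce coefficients mod 5: 3·t ≡ 4 (mod 5).
    The inverse of 3 mod 5 is 2 (since 3·2 = 6 = 1·5 + 1), so t ≡ 2·4 = 8 ≡ 3 (mod 5).
    Then x = 32 + 48·3 = 176, valid modulo lcm(48, 5) = 240: x ≡ 176 (mod 240).
  Combine with x ≡ 3 (mod 19); new modulus lcm = 4560.
    Write x = 176 + 240·t and substitute into x ≡ 3 (mod 19): 240·t ≡ 3 − 176 = -173 (mod 19).
    Reduce coefficients mod 19: 12·t ≡ 17 (mod 19).
    The inverse of 12 mod 19 is 8 (since 12·8 = 96 = 5·19 + 1), so t ≡ 8·17 = 136 ≡ 3 (mod 19).
    Then x = 176 + 240·3 = 896, valid modulo lcm(240, 19) = 4560: x ≡ 896 (mod 4560).
Verify against each original: 896 mod 16 = 0, 896 mod 3 = 2, 896 mod 5 = 1, 896 mod 19 = 3.

x ≡ 896 (mod 4560).


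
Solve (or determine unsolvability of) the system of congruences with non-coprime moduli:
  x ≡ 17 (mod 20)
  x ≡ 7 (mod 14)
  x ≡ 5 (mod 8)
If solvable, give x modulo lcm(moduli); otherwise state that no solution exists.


Moduli 20, 14, 8 are not pairwise coprime, so CRT works modulo lcm(m_i) when all pairwise compatibility conditions hold.
Pairwise compatibility: gcd(m_i, m_j) must divide a_i - a_j for every pair.
Merge one congruence at a time:
  Start: x ≡ 17 (mod 20).
  Combine with x ≡ 7 (mod 14): gcd(20, 14) = 2; 7 - 17 = -10, which IS divisible by 2, so compatible.
    Write x = 17 + 20·t and substitute into x ≡ 7 (mod 14): 20·t ≡ 7 − 17 = -10 (mod 14).
    Divide the congruence (and modulus) by g = 2: 10·t ≡ -5 (mod 7).
    Reduce coefficients mod 7: 3·t ≡ 2 (mod 7).
    The inverse of 3 mod 7 is 5 (since 3·5 = 15 = 2·7 + 1), so t ≡ 5·2 = 10 ≡ 3 (mod 7).
    Then x = 17 + 20·3 = 77, valid modulo lcm(20, 14) = 140: x ≡ 77 (mod 140).
  Combine with x ≡ 5 (mod 8): gcd(140, 8) = 4; 5 - 77 = -72, which IS divisible by 4, so compatible.
    Write x = 77 + 140·t and substitute into x ≡ 5 (mod 8): 140·t ≡ 5 − 77 = -72 (mod 8).
    Divide the congruence (and modulus) by g = 4: 35·t ≡ -18 (mod 2).
    Reduce coefficients mod 2: 1·t ≡ 0 (mod 2).
    So t ≡ 0 (mod 2).
    Then x = 77 + 140·0 = 77, valid modulo lcm(140, 8) = 280: x ≡ 77 (mod 280).
Verify: 77 mod 20 = 17, 77 mod 14 = 7, 77 mod 8 = 5.

x ≡ 77 (mod 280).


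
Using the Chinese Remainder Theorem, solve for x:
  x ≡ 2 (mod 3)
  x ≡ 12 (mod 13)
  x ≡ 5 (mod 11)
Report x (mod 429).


Moduli 3, 13, 11 are pairwise coprime; by CRT there is a unique solution modulo M = 3 · 13 · 11 = 429.
Solve pairwise, accumulating the modulus:
  Start with x ≡ 2 (mod 3).
  Combine with x ≡ 12 (mod 13): since gcd(3, 13) = 1, we get a unique residue mod 39.
    Write x = 2 + 3·t and substitute into x ≡ 12 (mod 13): 3·t ≡ 12 − 2 = 10 (mod 13).
    The inverse of 3 mod 13 is 9 (since 3·9 = 27 = 2·13 + 1), so t ≡ 9·10 = 90 ≡ 12 (mod 13).
    Then x = 2 + 3·12 = 38, valid modulo lcm(3, 13) = 39: x ≡ 38 (mod 39).
  Combine with x ≡ 5 (mod 11): since gcd(39, 11) = 1, we get a unique residue mod 429.
    Write x = 38 + 39·t and substitute into x ≡ 5 (mod 11): 39·t ≡ 5 − 38 = -33 (mod 11).
    Reduce coefficients mod 11: 6·t ≡ 0 (mod 11).
    The inverse of 6 mod 11 is 2 (since 6·2 = 12 = 1·11 + 1), so t ≡ 2·0 = 0 ≡ 0 (mod 11).
    Then x = 38 + 39·0 = 38, valid modulo lcm(39, 11) = 429: x ≡ 38 (mod 429).
Verify: 38 mod 3 = 2 ✓, 38 mod 13 = 12 ✓, 38 mod 11 = 5 ✓.

x ≡ 38 (mod 429).


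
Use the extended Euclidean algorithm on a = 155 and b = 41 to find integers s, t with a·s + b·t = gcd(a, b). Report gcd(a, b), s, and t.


Euclidean algorithm on (155, 41) — divide until remainder is 0:
  155 = 3 · 41 + 32
  41 = 1 · 32 + 9
  32 = 3 · 9 + 5
  9 = 1 · 5 + 4
  5 = 1 · 4 + 1
  4 = 4 · 1 + 0
gcd(155, 41) = 1.
Track Bezout coefficients alongside the remainders: start with r₀ = 155 = a·1 + b·0 (s = 1, t = 0) and r₁ = 41 = a·0 + b·1 (s = 0, t = 1); each new remainder r_{k+1} = r_{k-1} − q_k·r_k inherits s_{k+1} = s_{k-1} − q_k·s_k, t_{k+1} = t_{k-1} − q_k·t_k, so r_k = a·s_k + b·t_k at every step:
  q = 3: r = 32, s = 1 − 3·0 = 1, t = 0 − 3·1 = -3  (check: 155·1 + 41·(-3) = 32)
  q = 1: r = 9, s = 0 − 1·1 = -1, t = 1 − 1·(-3) = 4  (check: 155·(-1) + 41·4 = 9)
  q = 3: r = 5, s = 1 − 3·(-1) = 4, t = -3 − 3·4 = -15  (check: 155·4 + 41·(-15) = 5)
  q = 1: r = 4, s = -1 − 1·4 = -5, t = 4 − 1·(-15) = 19  (check: 155·(-5) + 41·19 = 4)
  q = 1: r = 1, s = 4 − 1·(-5) = 9, t = -15 − 1·19 = -34  (check: 155·9 + 41·(-34) = 1)
The row with r = 1 (the gcd) gives the Bezout coefficients s = 9, t = -34.
Result: 155 · (9) + 41 · (-34) = 1.

gcd(155, 41) = 1; s = 9, t = -34 (check: 155·9 + 41·(-34) = 1).


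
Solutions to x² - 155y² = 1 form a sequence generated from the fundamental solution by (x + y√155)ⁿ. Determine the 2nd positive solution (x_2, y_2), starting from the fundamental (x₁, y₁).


Step 1: Find the fundamental solution (x₁, y₁) of x² - 155y² = 1.
  Expand √155 as a continued fraction. a₀ = ⌊√155⌋ = 12; iterate m_{k+1} = d_k·a_k − m_k, d_{k+1} = (155 − m_{k+1}²)/d_k, a_{k+1} = ⌊(a₀ + m_{k+1})/d_{k+1}⌋ (starting m₀ = 0, d₀ = 1), with convergents p_k = a_k·p_{k-1} + p_{k-2}, q_k = a_k·q_{k-1} + q_{k-2} (p₋₁ = 1, q₋₁ = 0):
  k = 0: a₀ = 12; p₀/q₀ = 12/1; p₀² − 155·q₀² = 144 − 155 = -11.
  k = 1: m = 12, d = 11, a = ⌊(12 + 12)/11⌋ = 2; p/q = (2·12 + 1)/(2·1 + 0) = 25/2; p² − 155·q² = 625 − 620 = 5.
  k = 2: m = 10, d = 5, a = ⌊(12 + 10)/5⌋ = 4; p/q = (4·25 + 12)/(4·2 + 1) = 112/9; p² − 155·q² = 12544 − 12555 = -11.
  k = 3: m = 10, d = 11, a = ⌊(12 + 10)/11⌋ = 2; p/q = (2·112 + 25)/(2·9 + 2) = 249/20; p² − 155·q² = 62001 − 62000 = 1.
  The first convergent with p² − 155·q² = 1 gives the fundamental solution (x₁, y₁) = (249, 20).
Step 2: Apply the recurrence (x_{n+1}, y_{n+1}) = (x₁x_n + 155y₁y_n, x₁y_n + y₁x_n) repeatedly.
  From (x_1, y_1) = (249, 20): x_2 = 249·249 + 155·20·20 = 124001; y_2 = 249·20 + 20·249 = 9960.
Step 3: Verify x_2² - 155·y_2² = 15376248001 - 15376248000 = 1 (should be 1). ✓

(x_1, y_1) = (249, 20); (x_2, y_2) = (124001, 9960).


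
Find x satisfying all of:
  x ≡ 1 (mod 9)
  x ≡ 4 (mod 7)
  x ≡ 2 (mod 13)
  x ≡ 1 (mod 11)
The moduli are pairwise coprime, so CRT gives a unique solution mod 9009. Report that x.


Product of moduli M = 9 · 7 · 13 · 11 = 9009.
Merge one congruence at a time:
  Start: x ≡ 1 (mod 9).
  Combine with x ≡ 4 (mod 7); new modulus lcm = 63.
    Write x = 1 + 9·t and substitute into x ≡ 4 (mod 7): 9·t ≡ 4 − 1 = 3 (mod 7).
    Reduce coefficients mod 7: 2·t ≡ 3 (mod 7).
    The inverse of 2 mod 7 is 4 (since 2·4 = 8 = 1·7 + 1), so t ≡ 4·3 = 12 ≡ 5 (mod 7).
    Then x = 1 + 9·5 = 46, valid modulo lcm(9, 7) = 63: x ≡ 46 (mod 63).
  Combine with x ≡ 2 (mod 13); new modulus lcm = 819.
    Write x = 46 + 63·t and substitute into x ≡ 2 (mod 13): 63·t ≡ 2 − 46 = -44 (mod 13).
    Reduce coefficients mod 13: 11·t ≡ 8 (mod 13).
    The inverse of 11 mod 13 is 6 (since 11·6 = 66 = 5·13 + 1), so t ≡ 6·8 = 48 ≡ 9 (mod 13).
    Then x = 46 + 63·9 = 613, valid modulo lcm(63, 13) = 819: x ≡ 613 (mod 819).
  Combine with x ≡ 1 (mod 11); new modulus lcm = 9009.
    Write x = 613 + 819·t and substitute into x ≡ 1 (mod 11): 819·t ≡ 1 − 613 = -612 (mod 11).
    Reduce coefficients mod 11: 5·t ≡ 4 (mod 11).
    The inverse of 5 mod 11 is 9 (since 5·9 = 45 = 4·11 + 1), so t ≡ 9·4 = 36 ≡ 3 (mod 11).
    Then x = 613 + 819·3 = 3070, valid modulo lcm(819, 11) = 9009: x ≡ 3070 (mod 9009).
Verify against each original: 3070 mod 9 = 1, 3070 mod 7 = 4, 3070 mod 13 = 2, 3070 mod 11 = 1.

x ≡ 3070 (mod 9009).


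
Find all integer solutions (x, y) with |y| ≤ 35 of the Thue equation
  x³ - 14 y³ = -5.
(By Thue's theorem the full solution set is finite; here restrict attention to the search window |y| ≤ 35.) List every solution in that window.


The equation is x³ - 14y³ = -5. For fixed y, x³ = 14·y³ − 5, so a solution requires the RHS to be a perfect cube.
Strategy: iterate y from -35 to 35, compute RHS = 14·y³ − 5, and check whether it is a (positive or negative) perfect cube.
Check small values of y:
  y = 0: RHS = -5 is not a perfect cube.
  y = 1: RHS = 9 is not a perfect cube.
  y = -1: RHS = -19 is not a perfect cube.
  y = 2: RHS = 107 is not a perfect cube.
  y = -2: RHS = -117 is not a perfect cube.
  y = 3: RHS = 373 is not a perfect cube.
  y = -3: RHS = -383 is not a perfect cube.
Continuing the search up to |y| = 35 finds no solutions either.
No (x, y) in the scanned range satisfies the equation.

No integer solutions with |y| ≤ 35.


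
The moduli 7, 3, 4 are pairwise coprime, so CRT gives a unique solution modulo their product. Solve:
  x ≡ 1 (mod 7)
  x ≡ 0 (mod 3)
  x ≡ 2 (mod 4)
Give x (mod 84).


Moduli 7, 3, 4 are pairwise coprime; by CRT there is a unique solution modulo M = 7 · 3 · 4 = 84.
Solve pairwise, accumulating the modulus:
  Start with x ≡ 1 (mod 7).
  Combine with x ≡ 0 (mod 3): since gcd(7, 3) = 1, we get a unique residue mod 21.
    Write x = 1 + 7·t and substitute into x ≡ 0 (mod 3): 7·t ≡ 0 − 1 = -1 (mod 3).
    Reduce coefficients mod 3: 1·t ≡ 2 (mod 3).
    So t ≡ 2 (mod 3).
    Then x = 1 + 7·2 = 15, valid modulo lcm(7, 3) = 21: x ≡ 15 (mod 21).
  Combine with x ≡ 2 (mod 4): since gcd(21, 4) = 1, we get a unique residue mod 84.
    Write x = 15 + 21·t and substitute into x ≡ 2 (mod 4): 21·t ≡ 2 − 15 = -13 (mod 4).
    Reduce coefficients mod 4: 1·t ≡ 3 (mod 4).
    So t ≡ 3 (mod 4).
    Then x = 15 + 21·3 = 78, valid modulo lcm(21, 4) = 84: x ≡ 78 (mod 84).
Verify: 78 mod 7 = 1 ✓, 78 mod 3 = 0 ✓, 78 mod 4 = 2 ✓.

x ≡ 78 (mod 84).


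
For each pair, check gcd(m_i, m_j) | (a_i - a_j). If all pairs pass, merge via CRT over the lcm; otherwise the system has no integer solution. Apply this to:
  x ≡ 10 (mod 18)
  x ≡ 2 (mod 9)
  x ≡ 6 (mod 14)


Moduli 18, 9, 14 are not pairwise coprime, so CRT works modulo lcm(m_i) when all pairwise compatibility conditions hold.
Pairwise compatibility: gcd(m_i, m_j) must divide a_i - a_j for every pair.
Merge one congruence at a time:
  Start: x ≡ 10 (mod 18).
  Combine with x ≡ 2 (mod 9): gcd(18, 9) = 9, and 2 - 10 = -8 is NOT divisible by 9.
    ⇒ system is inconsistent (no integer solution).

No solution (the system is inconsistent).


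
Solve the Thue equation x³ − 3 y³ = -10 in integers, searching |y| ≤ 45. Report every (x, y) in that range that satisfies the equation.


The equation is x³ - 3y³ = -10. For fixed y, x³ = 3·y³ − 10, so a solution requires the RHS to be a perfect cube.
Strategy: iterate y from -45 to 45, compute RHS = 3·y³ − 10, and check whether it is a (positive or negative) perfect cube.
Check small values of y:
  y = 0: RHS = -10 is not a perfect cube.
  y = 1: RHS = -7 is not a perfect cube.
  y = -1: RHS = -13 is not a perfect cube.
  y = 2: RHS = 14 is not a perfect cube.
  y = -2: RHS = -34 is not a perfect cube.
  y = 3: RHS = 71 is not a perfect cube.
  y = -3: RHS = -91 is not a perfect cube.
Continuing, at y = -9: RHS = -2197 = (-13)³ ⇒ x = -13 works.
Searching the remaining y in |y| ≤ 45 finds no further solutions.
Collected solutions: (-13, -9).

Solutions (with |y| ≤ 45): (-13, -9).


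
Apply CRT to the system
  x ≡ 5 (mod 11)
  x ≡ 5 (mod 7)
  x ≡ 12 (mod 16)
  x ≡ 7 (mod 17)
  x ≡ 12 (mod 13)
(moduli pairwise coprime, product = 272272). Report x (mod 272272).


Product of moduli M = 11 · 7 · 16 · 17 · 13 = 272272.
Merge one congruence at a time:
  Start: x ≡ 5 (mod 11).
  Combine with x ≡ 5 (mod 7); new modulus lcm = 77.
    Write x = 5 + 11·t and substitute into x ≡ 5 (mod 7): 11·t ≡ 5 − 5 = 0 (mod 7).
    Reduce coefficients mod 7: 4·t ≡ 0 (mod 7).
    The inverse of 4 mod 7 is 2 (since 4·2 = 8 = 1·7 + 1), so t ≡ 2·0 = 0 ≡ 0 (mod 7).
    Then x = 5 + 11·0 = 5, valid modulo lcm(11, 7) = 77: x ≡ 5 (mod 77).
  Combine with x ≡ 12 (mod 16); new modulus lcm = 1232.
    Write x = 5 + 77·t and substitute into x ≡ 12 (mod 16): 77·t ≡ 12 − 5 = 7 (mod 16).
    Reduce coefficients mod 16: 13·t ≡ 7 (mod 16).
    The inverse of 13 mod 16 is 5 (since 13·5 = 65 = 4·16 + 1), so t ≡ 5·7 = 35 ≡ 3 (mod 16).
    Then x = 5 + 77·3 = 236, valid modulo lcm(77, 16) = 1232: x ≡ 236 (mod 1232).
  Combine with x ≡ 7 (mod 17); new modulus lcm = 20944.
    Write x = 236 + 1232·t and substitute into x ≡ 7 (mod 17): 1232·t ≡ 7 − 236 = -229 (mod 17).
    Reduce coefficients mod 17: 8·t ≡ 9 (mod 17).
    The inverse of 8 mod 17 is 15 (since 8·15 = 120 = 7·17 + 1), so t ≡ 15·9 = 135 ≡ 16 (mod 17).
    Then x = 236 + 1232·16 = 19948, valid modulo lcm(1232, 17) = 20944: x ≡ 19948 (mod 20944).
  Combine with x ≡ 12 (mod 13); new modulus lcm = 272272.
    Write x = 19948 + 20944·t and substitute into x ≡ 12 (mod 13): 20944·t ≡ 12 − 19948 = -19936 (mod 13).
    Reduce coefficients mod 13: 1·t ≡ 6 (mod 13).
    So t ≡ 6 (mod 13).
    Then x = 19948 + 20944·6 = 145612, valid modulo lcm(20944, 13) = 272272: x ≡ 145612 (mod 272272).
Verify against each original: 145612 mod 11 = 5, 145612 mod 7 = 5, 145612 mod 16 = 12, 145612 mod 17 = 7, 145612 mod 13 = 12.

x ≡ 145612 (mod 272272).


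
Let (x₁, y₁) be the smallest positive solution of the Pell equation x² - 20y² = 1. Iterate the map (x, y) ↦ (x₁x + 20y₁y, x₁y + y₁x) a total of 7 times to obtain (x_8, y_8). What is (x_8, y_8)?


Step 1: Find the fundamental solution (x₁, y₁) of x² - 20y² = 1.
  Expand √20 as a continued fraction. a₀ = ⌊√20⌋ = 4; iterate m_{k+1} = d_k·a_k − m_k, d_{k+1} = (20 − m_{k+1}²)/d_k, a_{k+1} = ⌊(a₀ + m_{k+1})/d_{k+1}⌋ (starting m₀ = 0, d₀ = 1), with convergents p_k = a_k·p_{k-1} + p_{k-2}, q_k = a_k·q_{k-1} + q_{k-2} (p₋₁ = 1, q₋₁ = 0):
  k = 0: a₀ = 4; p₀/q₀ = 4/1; p₀² − 20·q₀² = 16 − 20 = -4.
  k = 1: m = 4, d = 4, a = ⌊(4 + 4)/4⌋ = 2; p/q = (2·4 + 1)/(2·1 + 0) = 9/2; p² − 20·q² = 81 − 80 = 1.
  The first convergent with p² − 20·q² = 1 gives the fundamental solution (x₁, y₁) = (9, 2).
Step 2: Apply the recurrence (x_{n+1}, y_{n+1}) = (x₁x_n + 20y₁y_n, x₁y_n + y₁x_n) repeatedly.
  From (x_1, y_1) = (9, 2): x_2 = 9·9 + 20·2·2 = 161; y_2 = 9·2 + 2·9 = 36.
  From (x_2, y_2) = (161, 36): x_3 = 9·161 + 20·2·36 = 2889; y_3 = 9·36 + 2·161 = 646.
  From (x_3, y_3) = (2889, 646): x_4 = 9·2889 + 20·2·646 = 51841; y_4 = 9·646 + 2·2889 = 11592.
  From (x_4, y_4) = (51841, 11592): x_5 = 9·51841 + 20·2·11592 = 930249; y_5 = 9·11592 + 2·51841 = 208010.
  From (x_5, y_5) = (930249, 208010): x_6 = 9·930249 + 20·2·208010 = 16692641; y_6 = 9·208010 + 2·930249 = 3732588.
  From (x_6, y_6) = (16692641, 3732588): x_7 = 9·16692641 + 20·2·3732588 = 299537289; y_7 = 9·3732588 + 2·16692641 = 66978574.
  From (x_7, y_7) = (299537289, 66978574): x_8 = 9·299537289 + 20·2·66978574 = 5374978561; y_8 = 9·66978574 + 2·299537289 = 1201881744.
Step 3: Verify x_8² - 20·y_8² = 28890394531209630721 - 28890394531209630720 = 1 (should be 1). ✓

(x_1, y_1) = (9, 2); (x_8, y_8) = (5374978561, 1201881744).


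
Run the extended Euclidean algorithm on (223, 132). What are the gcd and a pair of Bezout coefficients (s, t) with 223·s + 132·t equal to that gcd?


Euclidean algorithm on (223, 132) — divide until remainder is 0:
  223 = 1 · 132 + 91
  132 = 1 · 91 + 41
  91 = 2 · 41 + 9
  41 = 4 · 9 + 5
  9 = 1 · 5 + 4
  5 = 1 · 4 + 1
  4 = 4 · 1 + 0
gcd(223, 132) = 1.
Track Bezout coefficients alongside the remainders: start with r₀ = 223 = a·1 + b·0 (s = 1, t = 0) and r₁ = 132 = a·0 + b·1 (s = 0, t = 1); each new remainder r_{k+1} = r_{k-1} − q_k·r_k inherits s_{k+1} = s_{k-1} − q_k·s_k, t_{k+1} = t_{k-1} − q_k·t_k, so r_k = a·s_k + b·t_k at every step:
  q = 1: r = 91, s = 1 − 1·0 = 1, t = 0 − 1·1 = -1  (check: 223·1 + 132·(-1) = 91)
  q = 1: r = 41, s = 0 − 1·1 = -1, t = 1 − 1·(-1) = 2  (check: 223·(-1) + 132·2 = 41)
  q = 2: r = 9, s = 1 − 2·(-1) = 3, t = -1 − 2·2 = -5  (check: 223·3 + 132·(-5) = 9)
  q = 4: r = 5, s = -1 − 4·3 = -13, t = 2 − 4·(-5) = 22  (check: 223·(-13) + 132·22 = 5)
  q = 1: r = 4, s = 3 − 1·(-13) = 16, t = -5 − 1·22 = -27  (check: 223·16 + 132·(-27) = 4)
  q = 1: r = 1, s = -13 − 1·16 = -29, t = 22 − 1·(-27) = 49  (check: 223·(-29) + 132·49 = 1)
The row with r = 1 (the gcd) gives the Bezout coefficients s = -29, t = 49.
Result: 223 · (-29) + 132 · (49) = 1.

gcd(223, 132) = 1; s = -29, t = 49 (check: 223·(-29) + 132·49 = 1).


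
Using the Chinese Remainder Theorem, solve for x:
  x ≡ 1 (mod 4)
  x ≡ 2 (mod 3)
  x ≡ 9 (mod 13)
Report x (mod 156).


Moduli 4, 3, 13 are pairwise coprime; by CRT there is a unique solution modulo M = 4 · 3 · 13 = 156.
Solve pairwise, accumulating the modulus:
  Start with x ≡ 1 (mod 4).
  Combine with x ≡ 2 (mod 3): since gcd(4, 3) = 1, we get a unique residue mod 12.
    Write x = 1 + 4·t and substitute into x ≡ 2 (mod 3): 4·t ≡ 2 − 1 = 1 (mod 3).
    Reduce coefficients mod 3: 1·t ≡ 1 (mod 3).
    So t ≡ 1 (mod 3).
    Then x = 1 + 4·1 = 5, valid modulo lcm(4, 3) = 12: x ≡ 5 (mod 12).
  Combine with x ≡ 9 (mod 13): since gcd(12, 13) = 1, we get a unique residue mod 156.
    Write x = 5 + 12·t and substitute into x ≡ 9 (mod 13): 12·t ≡ 9 − 5 = 4 (mod 13).
    The inverse of 12 mod 13 is 12 (since 12·12 = 144 = 11·13 + 1), so t ≡ 12·4 = 48 ≡ 9 (mod 13).
    Then x = 5 + 12·9 = 113, valid modulo lcm(12, 13) = 156: x ≡ 113 (mod 156).
Verify: 113 mod 4 = 1 ✓, 113 mod 3 = 2 ✓, 113 mod 13 = 9 ✓.

x ≡ 113 (mod 156).


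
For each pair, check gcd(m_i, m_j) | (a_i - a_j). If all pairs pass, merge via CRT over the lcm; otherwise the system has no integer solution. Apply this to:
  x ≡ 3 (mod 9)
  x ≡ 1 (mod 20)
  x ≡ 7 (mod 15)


Moduli 9, 20, 15 are not pairwise coprime, so CRT works modulo lcm(m_i) when all pairwise compatibility conditions hold.
Pairwise compatibility: gcd(m_i, m_j) must divide a_i - a_j for every pair.
Merge one congruence at a time:
  Start: x ≡ 3 (mod 9).
  Combine with x ≡ 1 (mod 20): gcd(9, 20) = 1; 1 - 3 = -2, which IS divisible by 1, so compatible.
    Write x = 3 + 9·t and substitute into x ≡ 1 (mod 20): 9·t ≡ 1 − 3 = -2 (mod 20).
    Reduce coefficients mod 20: 9·t ≡ 18 (mod 20).
    The inverse of 9 mod 20 is 9 (since 9·9 = 81 = 4·20 + 1), so t ≡ 9·18 = 162 ≡ 2 (mod 20).
    Then x = 3 + 9·2 = 21, valid modulo lcm(9, 20) = 180: x ≡ 21 (mod 180).
  Combine with x ≡ 7 (mod 15): gcd(180, 15) = 15, and 7 - 21 = -14 is NOT divisible by 15.
    ⇒ system is inconsistent (no integer solution).

No solution (the system is inconsistent).


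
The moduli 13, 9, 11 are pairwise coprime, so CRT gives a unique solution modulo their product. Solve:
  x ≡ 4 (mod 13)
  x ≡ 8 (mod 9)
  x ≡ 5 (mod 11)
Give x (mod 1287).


Moduli 13, 9, 11 are pairwise coprime; by CRT there is a unique solution modulo M = 13 · 9 · 11 = 1287.
Solve pairwise, accumulating the modulus:
  Start with x ≡ 4 (mod 13).
  Combine with x ≡ 8 (mod 9): since gcd(13, 9) = 1, we get a unique residue mod 117.
    Write x = 4 + 13·t and substitute into x ≡ 8 (mod 9): 13·t ≡ 8 − 4 = 4 (mod 9).
    Reduce coefficients mod 9: 4·t ≡ 4 (mod 9).
    The inverse of 4 mod 9 is 7 (since 4·7 = 28 = 3·9 + 1), so t ≡ 7·4 = 28 ≡ 1 (mod 9).
    Then x = 4 + 13·1 = 17, valid modulo lcm(13, 9) = 117: x ≡ 17 (mod 117).
  Combine with x ≡ 5 (mod 11): since gcd(117, 11) = 1, we get a unique residue mod 1287.
    Write x = 17 + 117·t and substitute into x ≡ 5 (mod 11): 117·t ≡ 5 − 17 = -12 (mod 11).
    Reduce coefficients mod 11: 7·t ≡ 10 (mod 11).
    The inverse of 7 mod 11 is 8 (since 7·8 = 56 = 5·11 + 1), so t ≡ 8·10 = 80 ≡ 3 (mod 11).
    Then x = 17 + 117·3 = 368, valid modulo lcm(117, 11) = 1287: x ≡ 368 (mod 1287).
Verify: 368 mod 13 = 4 ✓, 368 mod 9 = 8 ✓, 368 mod 11 = 5 ✓.

x ≡ 368 (mod 1287).


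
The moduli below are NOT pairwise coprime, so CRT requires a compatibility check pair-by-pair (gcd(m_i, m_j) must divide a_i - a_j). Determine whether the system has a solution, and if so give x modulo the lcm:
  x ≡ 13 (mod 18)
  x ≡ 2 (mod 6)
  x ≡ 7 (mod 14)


Moduli 18, 6, 14 are not pairwise coprime, so CRT works modulo lcm(m_i) when all pairwise compatibility conditions hold.
Pairwise compatibility: gcd(m_i, m_j) must divide a_i - a_j for every pair.
Merge one congruence at a time:
  Start: x ≡ 13 (mod 18).
  Combine with x ≡ 2 (mod 6): gcd(18, 6) = 6, and 2 - 13 = -11 is NOT divisible by 6.
    ⇒ system is inconsistent (no integer solution).

No solution (the system is inconsistent).


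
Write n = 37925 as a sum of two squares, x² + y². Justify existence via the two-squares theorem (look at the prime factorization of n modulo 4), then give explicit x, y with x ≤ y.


Step 1: Factor n = 37925 = 5^2 · 37 · 41.
Step 2: Check the mod-4 condition on each prime factor: 5 ≡ 1 (mod 4), exponent 2; 37 ≡ 1 (mod 4), exponent 1; 41 ≡ 1 (mod 4), exponent 1.
All primes ≡ 3 (mod 4) appear to even exponent (or don't appear), so by the two-squares theorem n IS expressible as a sum of two squares.
Step 3: Build a representation. Group n = k² · m with k = 5 and m = 37 · 41 = 1517 (a product of primes ≡ 1 (mod 4)); a representation of m scales to one of n via (k·x)² + (k·y)² = k²(x² + y²). Each prime p ≡ 1 (mod 4) is itself a sum of two squares; find a² by testing p − a² for a perfect square:
  37: 37 − 1² = 36 = 6² ⇒ 37 = 1² + 6².
  41: 41 − 1² = 40, 41 − 2² = 37, 41 − 3² = 32, 41 − 4² = 25 = 5² ⇒ 41 = 4² + 5².
  Combine using the Brahmagupta–Fibonacci identity (a² + b²)(c² + d²) = (ac − bd)² + (ad + bc)² = (ac + bd)² + (ad − bc)²:
  37 · 41 = 1517: from (1² + 6²)(4² + 5²), take (1·4 − 6·5, 1·5 + 6·4) = (4 − 30, 5 + 24) = (-26, 29); dropping signs (only squares matter) gives (26, 29); check 26² + 29² = 676 + 841 = 1517 ✓.
  Scale by k = 5: (5·26, 5·29) = (130, 145).
Step 4: Order so x ≤ y and verify: 130² + 145² = 16900 + 21025 = 37925 = n. ✓

n = 37925 = 130² + 145² (one valid representation with x ≤ y).


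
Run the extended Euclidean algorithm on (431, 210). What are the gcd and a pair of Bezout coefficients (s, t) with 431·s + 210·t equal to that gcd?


Euclidean algorithm on (431, 210) — divide until remainder is 0:
  431 = 2 · 210 + 11
  210 = 19 · 11 + 1
  11 = 11 · 1 + 0
gcd(431, 210) = 1.
Track Bezout coefficients alongside the remainders: start with r₀ = 431 = a·1 + b·0 (s = 1, t = 0) and r₁ = 210 = a·0 + b·1 (s = 0, t = 1); each new remainder r_{k+1} = r_{k-1} − q_k·r_k inherits s_{k+1} = s_{k-1} − q_k·s_k, t_{k+1} = t_{k-1} − q_k·t_k, so r_k = a·s_k + b·t_k at every step:
  q = 2: r = 11, s = 1 − 2·0 = 1, t = 0 − 2·1 = -2  (check: 431·1 + 210·(-2) = 11)
  q = 19: r = 1, s = 0 − 19·1 = -19, t = 1 − 19·(-2) = 39  (check: 431·(-19) + 210·39 = 1)
The row with r = 1 (the gcd) gives the Bezout coefficients s = -19, t = 39.
Result: 431 · (-19) + 210 · (39) = 1.

gcd(431, 210) = 1; s = -19, t = 39 (check: 431·(-19) + 210·39 = 1).
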